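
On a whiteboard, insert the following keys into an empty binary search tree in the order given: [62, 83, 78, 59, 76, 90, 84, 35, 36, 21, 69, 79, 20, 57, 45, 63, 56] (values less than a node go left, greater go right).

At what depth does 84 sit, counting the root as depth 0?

3

Insert 62: tree is empty, so 62 becomes the root.
Insert 83: 83 > 62 → go right. Place as right child of 62.
Insert 78: 78 > 62 → go right; 78 < 83 → go left. Place as left child of 83.
Insert 59: 59 < 62 → go left. Place as left child of 62.
Insert 76: 76 > 62 → go right; 76 < 83 → go left; 76 < 78 → go left. Place as left child of 78.
Insert 90: 90 > 62 → go right; 90 > 83 → go right. Place as right child of 83.
Insert 84: 84 > 62 → go right; 84 > 83 → go right; 84 < 90 → go left. Place as left child of 90.
Insert 35: 35 < 62 → go left; 35 < 59 → go left. Place as left child of 59.
Insert 36: 36 < 62 → go left; 36 < 59 → go left; 36 > 35 → go right. Place as right child of 35.
Insert 21: 21 < 62 → go left; 21 < 59 → go left; 21 < 35 → go left. Place as left child of 35.
Insert 69: 69 > 62 → go right; 69 < 83 → go left; 69 < 78 → go left; 69 < 76 → go left. Place as left child of 76.
Insert 79: 79 > 62 → go right; 79 < 83 → go left; 79 > 78 → go right. Place as right child of 78.
Insert 20: 20 < 62 → go left; 20 < 59 → go left; 20 < 35 → go left; 20 < 21 → go left. Place as left child of 21.
Insert 57: 57 < 62 → go left; 57 < 59 → go left; 57 > 35 → go right; 57 > 36 → go right. Place as right child of 36.
Insert 45: 45 < 62 → go left; 45 < 59 → go left; 45 > 35 → go right; 45 > 36 → go right; 45 < 57 → go left. Place as left child of 57.
Insert 63: 63 > 62 → go right; 63 < 83 → go left; 63 < 78 → go left; 63 < 76 → go left; 63 < 69 → go left. Place as left child of 69.
Insert 56: 56 < 62 → go left; 56 < 59 → go left; 56 > 35 → go right; 56 > 36 → go right; 56 < 57 → go left; 56 > 45 → go right. Place as right child of 45.

Path to 84: 62 → 83 → 90 → 84, which is 3 edges.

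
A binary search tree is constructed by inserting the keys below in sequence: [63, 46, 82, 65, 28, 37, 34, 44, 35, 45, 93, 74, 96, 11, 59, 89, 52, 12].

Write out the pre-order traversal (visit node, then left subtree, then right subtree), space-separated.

63 46 28 11 12 37 34 35 44 45 59 52 82 65 74 93 89 96

Resulting structure (node: left, right):
  63: L=46, R=82
  46: L=28, R=59
  82: L=65, R=93
  65: L=–, R=74
  28: L=11, R=37
  37: L=34, R=44
  34: L=–, R=35
  44: L=–, R=45
  35: L=–, R=–
  45: L=–, R=–
  93: L=89, R=96
  74: L=–, R=–
  96: L=–, R=–
  11: L=–, R=12
  59: L=52, R=–
  89: L=–, R=–
  52: L=–, R=–
  12: L=–, R=–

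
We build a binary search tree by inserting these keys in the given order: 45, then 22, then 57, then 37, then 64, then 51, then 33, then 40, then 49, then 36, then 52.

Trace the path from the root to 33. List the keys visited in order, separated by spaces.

45 22 37 33

45: root
22: left child of 45 (depth 1)
57: right child of 45 (depth 1)
37: right child of 22 (depth 2)
64: right child of 57 (depth 2)
51: left child of 57 (depth 2)
33: left child of 37 (depth 3)
40: right child of 37 (depth 3)
49: left child of 51 (depth 3)
36: right child of 33 (depth 4)
52: right child of 51 (depth 3)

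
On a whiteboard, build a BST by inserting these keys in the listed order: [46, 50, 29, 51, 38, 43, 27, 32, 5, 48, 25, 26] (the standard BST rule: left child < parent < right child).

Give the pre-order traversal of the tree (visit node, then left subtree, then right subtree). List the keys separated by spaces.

46 29 27 5 25 26 38 32 43 50 48 51

46: root
50: right child of 46 (depth 1)
29: left child of 46 (depth 1)
51: right child of 50 (depth 2)
38: right child of 29 (depth 2)
43: right child of 38 (depth 3)
27: left child of 29 (depth 2)
32: left child of 38 (depth 3)
5: left child of 27 (depth 3)
48: left child of 50 (depth 2)
25: right child of 5 (depth 4)
26: right child of 25 (depth 5)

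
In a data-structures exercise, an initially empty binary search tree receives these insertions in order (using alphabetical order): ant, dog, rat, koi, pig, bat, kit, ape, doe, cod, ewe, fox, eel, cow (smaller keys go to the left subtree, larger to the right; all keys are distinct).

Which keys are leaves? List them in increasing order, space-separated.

ape cow eel fox pig

Insert ant: tree is empty, so ant becomes the root.
Insert dog: dog > ant → go right. Place as right child of ant.
Insert rat: rat > ant → go right; rat > dog → go right. Place as right child of dog.
Insert koi: koi > ant → go right; koi > dog → go right; koi < rat → go left. Place as left child of rat.
Insert pig: pig > ant → go right; pig > dog → go right; pig < rat → go left; pig > koi → go right. Place as right child of koi.
Insert bat: bat > ant → go right; bat < dog → go left. Place as left child of dog.
Insert kit: kit > ant → go right; kit > dog → go right; kit < rat → go left; kit < koi → go left. Place as left child of koi.
Insert ape: ape > ant → go right; ape < dog → go left; ape < bat → go left. Place as left child of bat.
Insert doe: doe > ant → go right; doe < dog → go left; doe > bat → go right. Place as right child of bat.
Insert cod: cod > ant → go right; cod < dog → go left; cod > bat → go right; cod < doe → go left. Place as left child of doe.
Insert ewe: ewe > ant → go right; ewe > dog → go right; ewe < rat → go left; ewe < koi → go left; ewe < kit → go left. Place as left child of kit.
Insert fox: fox > ant → go right; fox > dog → go right; fox < rat → go left; fox < koi → go left; fox < kit → go left; fox > ewe → go right. Place as right child of ewe.
Insert eel: eel > ant → go right; eel > dog → go right; eel < rat → go left; eel < koi → go left; eel < kit → go left; eel < ewe → go left. Place as left child of ewe.
Insert cow: cow > ant → go right; cow < dog → go left; cow > bat → go right; cow < doe → go left; cow > cod → go right. Place as right child of cod.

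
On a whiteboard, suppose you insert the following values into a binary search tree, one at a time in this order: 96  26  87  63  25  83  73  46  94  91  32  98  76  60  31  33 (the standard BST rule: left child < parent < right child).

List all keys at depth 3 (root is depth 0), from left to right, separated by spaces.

63 94

96: root
26: left child of 96 (depth 1)
87: right child of 26 (depth 2)
63: left child of 87 (depth 3)
25: left child of 26 (depth 2)
83: right child of 63 (depth 4)
73: left child of 83 (depth 5)
46: left child of 63 (depth 4)
94: right child of 87 (depth 3)
91: left child of 94 (depth 4)
32: left child of 46 (depth 5)
98: right child of 96 (depth 1)
76: right child of 73 (depth 6)
60: right child of 46 (depth 5)
31: left child of 32 (depth 6)
33: right child of 32 (depth 6)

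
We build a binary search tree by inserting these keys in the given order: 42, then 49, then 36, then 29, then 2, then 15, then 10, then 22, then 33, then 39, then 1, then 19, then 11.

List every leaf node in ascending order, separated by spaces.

42: root
49: right child of 42 (depth 1)
36: left child of 42 (depth 1)
29: left child of 36 (depth 2)
2: left child of 29 (depth 3)
15: right child of 2 (depth 4)
10: left child of 15 (depth 5)
22: right child of 15 (depth 5)
33: right child of 29 (depth 3)
39: right child of 36 (depth 2)
1: left child of 2 (depth 4)
19: left child of 22 (depth 6)
11: right child of 10 (depth 6)

1 11 19 33 39 49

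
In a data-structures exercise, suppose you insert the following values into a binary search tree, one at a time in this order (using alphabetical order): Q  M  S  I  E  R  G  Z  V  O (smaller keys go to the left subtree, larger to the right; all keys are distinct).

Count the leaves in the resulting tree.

4

Q: root
M: left child of Q (depth 1)
S: right child of Q (depth 1)
I: left child of M (depth 2)
E: left child of I (depth 3)
R: left child of S (depth 2)
G: right child of E (depth 4)
Z: right child of S (depth 2)
V: left child of Z (depth 3)
O: right child of M (depth 2)

Leaves: G, O, R, V — 4 in total.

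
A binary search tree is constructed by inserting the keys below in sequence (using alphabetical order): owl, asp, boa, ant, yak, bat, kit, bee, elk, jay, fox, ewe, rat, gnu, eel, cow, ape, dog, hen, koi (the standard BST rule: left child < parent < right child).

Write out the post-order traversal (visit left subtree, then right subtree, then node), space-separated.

Insert owl: tree is empty, so owl becomes the root.
Insert asp: asp < owl → go left. Place as left child of owl.
Insert boa: boa < owl → go left; boa > asp → go right. Place as right child of asp.
Insert ant: ant < owl → go left; ant < asp → go left. Place as left child of asp.
Insert yak: yak > owl → go right. Place as right child of owl.
Insert bat: bat < owl → go left; bat > asp → go right; bat < boa → go left. Place as left child of boa.
Insert kit: kit < owl → go left; kit > asp → go right; kit > boa → go right. Place as right child of boa.
Insert bee: bee < owl → go left; bee > asp → go right; bee < boa → go left; bee > bat → go right. Place as right child of bat.
Insert elk: elk < owl → go left; elk > asp → go right; elk > boa → go right; elk < kit → go left. Place as left child of kit.
Insert jay: jay < owl → go left; jay > asp → go right; jay > boa → go right; jay < kit → go left; jay > elk → go right. Place as right child of elk.
Insert fox: fox < owl → go left; fox > asp → go right; fox > boa → go right; fox < kit → go left; fox > elk → go right; fox < jay → go left. Place as left child of jay.
Insert ewe: ewe < owl → go left; ewe > asp → go right; ewe > boa → go right; ewe < kit → go left; ewe > elk → go right; ewe < jay → go left; ewe < fox → go left. Place as left child of fox.
Insert rat: rat > owl → go right; rat < yak → go left. Place as left child of yak.
Insert gnu: gnu < owl → go left; gnu > asp → go right; gnu > boa → go right; gnu < kit → go left; gnu > elk → go right; gnu < jay → go left; gnu > fox → go right. Place as right child of fox.
Insert eel: eel < owl → go left; eel > asp → go right; eel > boa → go right; eel < kit → go left; eel < elk → go left. Place as left child of elk.
Insert cow: cow < owl → go left; cow > asp → go right; cow > boa → go right; cow < kit → go left; cow < elk → go left; cow < eel → go left. Place as left child of eel.
Insert ape: ape < owl → go left; ape < asp → go left; ape > ant → go right. Place as right child of ant.
Insert dog: dog < owl → go left; dog > asp → go right; dog > boa → go right; dog < kit → go left; dog < elk → go left; dog < eel → go left; dog > cow → go right. Place as right child of cow.
Insert hen: hen < owl → go left; hen > asp → go right; hen > boa → go right; hen < kit → go left; hen > elk → go right; hen < jay → go left; hen > fox → go right; hen > gnu → go right. Place as right child of gnu.
Insert koi: koi < owl → go left; koi > asp → go right; koi > boa → go right; koi > kit → go right. Place as right child of kit.

ape ant bee bat dog cow eel ewe hen gnu fox jay elk koi kit boa asp rat yak owl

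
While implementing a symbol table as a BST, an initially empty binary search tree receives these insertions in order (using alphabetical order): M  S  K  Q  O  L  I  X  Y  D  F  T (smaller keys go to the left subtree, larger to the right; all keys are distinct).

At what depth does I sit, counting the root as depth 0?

2

Insert M: tree is empty, so M becomes the root.
Insert S: S > M → go right. Place as right child of M.
Insert K: K < M → go left. Place as left child of M.
Insert Q: Q > M → go right; Q < S → go left. Place as left child of S.
Insert O: O > M → go right; O < S → go left; O < Q → go left. Place as left child of Q.
Insert L: L < M → go left; L > K → go right. Place as right child of K.
Insert I: I < M → go left; I < K → go left. Place as left child of K.
Insert X: X > M → go right; X > S → go right. Place as right child of S.
Insert Y: Y > M → go right; Y > S → go right; Y > X → go right. Place as right child of X.
Insert D: D < M → go left; D < K → go left; D < I → go left. Place as left child of I.
Insert F: F < M → go left; F < K → go left; F < I → go left; F > D → go right. Place as right child of D.
Insert T: T > M → go right; T > S → go right; T < X → go left. Place as left child of X.

Path to I: M → K → I, which is 2 edges.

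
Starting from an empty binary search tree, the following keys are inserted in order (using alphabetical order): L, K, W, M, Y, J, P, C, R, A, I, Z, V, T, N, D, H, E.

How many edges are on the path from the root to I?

4

Resulting structure (node: left, right):
  L: L=K, R=W
  K: L=J, R=–
  W: L=M, R=Y
  M: L=–, R=P
  Y: L=–, R=Z
  J: L=C, R=–
  P: L=N, R=R
  C: L=A, R=I
  R: L=–, R=V
  A: L=–, R=–
  I: L=D, R=–
  Z: L=–, R=–
  V: L=T, R=–
  T: L=–, R=–
  N: L=–, R=–
  D: L=–, R=H
  H: L=E, R=–
  E: L=–, R=–

Path to I: L → K → J → C → I, which is 4 edges.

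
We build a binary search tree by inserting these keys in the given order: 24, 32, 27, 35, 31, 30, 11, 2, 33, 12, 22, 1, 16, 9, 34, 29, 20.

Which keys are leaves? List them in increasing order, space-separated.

1 9 20 29 34

Resulting structure (node: left, right):
  24: L=11, R=32
  32: L=27, R=35
  27: L=–, R=31
  35: L=33, R=–
  31: L=30, R=–
  30: L=29, R=–
  11: L=2, R=12
  2: L=1, R=9
  33: L=–, R=34
  12: L=–, R=22
  22: L=16, R=–
  1: L=–, R=–
  16: L=–, R=20
  9: L=–, R=–
  34: L=–, R=–
  29: L=–, R=–
  20: L=–, R=–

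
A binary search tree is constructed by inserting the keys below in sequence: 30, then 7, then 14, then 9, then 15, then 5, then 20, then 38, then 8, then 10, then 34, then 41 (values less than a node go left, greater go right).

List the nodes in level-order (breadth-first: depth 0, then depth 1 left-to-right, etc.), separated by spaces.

30 7 38 5 14 34 41 9 15 8 10 20

30: root
7: left child of 30 (depth 1)
14: right child of 7 (depth 2)
9: left child of 14 (depth 3)
15: right child of 14 (depth 3)
5: left child of 7 (depth 2)
20: right child of 15 (depth 4)
38: right child of 30 (depth 1)
8: left child of 9 (depth 4)
10: right child of 9 (depth 4)
34: left child of 38 (depth 2)
41: right child of 38 (depth 2)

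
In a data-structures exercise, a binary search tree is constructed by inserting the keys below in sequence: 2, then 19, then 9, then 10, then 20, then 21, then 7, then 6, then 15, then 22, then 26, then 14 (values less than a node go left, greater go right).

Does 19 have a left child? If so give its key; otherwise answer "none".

9

Insert 2: tree is empty, so 2 becomes the root.
Insert 19: 19 > 2 → go right. Place as right child of 2.
Insert 9: 9 > 2 → go right; 9 < 19 → go left. Place as left child of 19.
Insert 10: 10 > 2 → go right; 10 < 19 → go left; 10 > 9 → go right. Place as right child of 9.
Insert 20: 20 > 2 → go right; 20 > 19 → go right. Place as right child of 19.
Insert 21: 21 > 2 → go right; 21 > 19 → go right; 21 > 20 → go right. Place as right child of 20.
Insert 7: 7 > 2 → go right; 7 < 19 → go left; 7 < 9 → go left. Place as left child of 9.
Insert 6: 6 > 2 → go right; 6 < 19 → go left; 6 < 9 → go left; 6 < 7 → go left. Place as left child of 7.
Insert 15: 15 > 2 → go right; 15 < 19 → go left; 15 > 9 → go right; 15 > 10 → go right. Place as right child of 10.
Insert 22: 22 > 2 → go right; 22 > 19 → go right; 22 > 20 → go right; 22 > 21 → go right. Place as right child of 21.
Insert 26: 26 > 2 → go right; 26 > 19 → go right; 26 > 20 → go right; 26 > 21 → go right; 26 > 22 → go right. Place as right child of 22.
Insert 14: 14 > 2 → go right; 14 < 19 → go left; 14 > 9 → go right; 14 > 10 → go right; 14 < 15 → go left. Place as left child of 15.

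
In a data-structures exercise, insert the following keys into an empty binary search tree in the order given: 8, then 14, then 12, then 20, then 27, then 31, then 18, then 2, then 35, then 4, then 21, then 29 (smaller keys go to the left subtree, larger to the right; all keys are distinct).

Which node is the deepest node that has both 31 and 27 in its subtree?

Insert 8: tree is empty, so 8 becomes the root.
Insert 14: 14 > 8 → go right. Place as right child of 8.
Insert 12: 12 > 8 → go right; 12 < 14 → go left. Place as left child of 14.
Insert 20: 20 > 8 → go right; 20 > 14 → go right. Place as right child of 14.
Insert 27: 27 > 8 → go right; 27 > 14 → go right; 27 > 20 → go right. Place as right child of 20.
Insert 31: 31 > 8 → go right; 31 > 14 → go right; 31 > 20 → go right; 31 > 27 → go right. Place as right child of 27.
Insert 18: 18 > 8 → go right; 18 > 14 → go right; 18 < 20 → go left. Place as left child of 20.
Insert 2: 2 < 8 → go left. Place as left child of 8.
Insert 35: 35 > 8 → go right; 35 > 14 → go right; 35 > 20 → go right; 35 > 27 → go right; 35 > 31 → go right. Place as right child of 31.
Insert 4: 4 < 8 → go left; 4 > 2 → go right. Place as right child of 2.
Insert 21: 21 > 8 → go right; 21 > 14 → go right; 21 > 20 → go right; 21 < 27 → go left. Place as left child of 27.
Insert 29: 29 > 8 → go right; 29 > 14 → go right; 29 > 20 → go right; 29 > 27 → go right; 29 < 31 → go left. Place as left child of 31.

Path to 31: 8 → 14 → 20 → 27 → 31
Path to 27: 8 → 14 → 20 → 27
27 lies on both paths and is an ancestor of the other node.

27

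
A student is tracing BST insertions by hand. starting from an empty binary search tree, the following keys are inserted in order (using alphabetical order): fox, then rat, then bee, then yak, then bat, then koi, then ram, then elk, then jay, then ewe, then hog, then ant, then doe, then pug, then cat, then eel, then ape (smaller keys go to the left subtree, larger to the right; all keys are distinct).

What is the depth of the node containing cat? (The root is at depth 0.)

4

Insert fox: tree is empty, so fox becomes the root.
Insert rat: rat > fox → go right. Place as right child of fox.
Insert bee: bee < fox → go left. Place as left child of fox.
Insert yak: yak > fox → go right; yak > rat → go right. Place as right child of rat.
Insert bat: bat < fox → go left; bat < bee → go left. Place as left child of bee.
Insert koi: koi > fox → go right; koi < rat → go left. Place as left child of rat.
Insert ram: ram > fox → go right; ram < rat → go left; ram > koi → go right. Place as right child of koi.
Insert elk: elk < fox → go left; elk > bee → go right. Place as right child of bee.
Insert jay: jay > fox → go right; jay < rat → go left; jay < koi → go left. Place as left child of koi.
Insert ewe: ewe < fox → go left; ewe > bee → go right; ewe > elk → go right. Place as right child of elk.
Insert hog: hog > fox → go right; hog < rat → go left; hog < koi → go left; hog < jay → go left. Place as left child of jay.
Insert ant: ant < fox → go left; ant < bee → go left; ant < bat → go left. Place as left child of bat.
Insert doe: doe < fox → go left; doe > bee → go right; doe < elk → go left. Place as left child of elk.
Insert pug: pug > fox → go right; pug < rat → go left; pug > koi → go right; pug < ram → go left. Place as left child of ram.
Insert cat: cat < fox → go left; cat > bee → go right; cat < elk → go left; cat < doe → go left. Place as left child of doe.
Insert eel: eel < fox → go left; eel > bee → go right; eel < elk → go left; eel > doe → go right. Place as right child of doe.
Insert ape: ape < fox → go left; ape < bee → go left; ape < bat → go left; ape > ant → go right. Place as right child of ant.

Path to cat: fox → bee → elk → doe → cat, which is 4 edges.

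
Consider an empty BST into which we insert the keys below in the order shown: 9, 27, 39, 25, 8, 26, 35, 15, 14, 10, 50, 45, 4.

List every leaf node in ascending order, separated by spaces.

Insert 9: tree is empty, so 9 becomes the root.
Insert 27: 27 > 9 → go right. Place as right child of 9.
Insert 39: 39 > 9 → go right; 39 > 27 → go right. Place as right child of 27.
Insert 25: 25 > 9 → go right; 25 < 27 → go left. Place as left child of 27.
Insert 8: 8 < 9 → go left. Place as left child of 9.
Insert 26: 26 > 9 → go right; 26 < 27 → go left; 26 > 25 → go right. Place as right child of 25.
Insert 35: 35 > 9 → go right; 35 > 27 → go right; 35 < 39 → go left. Place as left child of 39.
Insert 15: 15 > 9 → go right; 15 < 27 → go left; 15 < 25 → go left. Place as left child of 25.
Insert 14: 14 > 9 → go right; 14 < 27 → go left; 14 < 25 → go left; 14 < 15 → go left. Place as left child of 15.
Insert 10: 10 > 9 → go right; 10 < 27 → go left; 10 < 25 → go left; 10 < 15 → go left; 10 < 14 → go left. Place as left child of 14.
Insert 50: 50 > 9 → go right; 50 > 27 → go right; 50 > 39 → go right. Place as right child of 39.
Insert 45: 45 > 9 → go right; 45 > 27 → go right; 45 > 39 → go right; 45 < 50 → go left. Place as left child of 50.
Insert 4: 4 < 9 → go left; 4 < 8 → go left. Place as left child of 8.

4 10 26 35 45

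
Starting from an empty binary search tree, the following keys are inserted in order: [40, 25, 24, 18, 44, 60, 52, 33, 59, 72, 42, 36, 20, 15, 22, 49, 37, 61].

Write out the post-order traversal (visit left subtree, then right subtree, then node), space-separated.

15 22 20 18 24 37 36 33 25 42 49 59 52 61 72 60 44 40

Insert 40: tree is empty, so 40 becomes the root.
Insert 25: 25 < 40 → go left. Place as left child of 40.
Insert 24: 24 < 40 → go left; 24 < 25 → go left. Place as left child of 25.
Insert 18: 18 < 40 → go left; 18 < 25 → go left; 18 < 24 → go left. Place as left child of 24.
Insert 44: 44 > 40 → go right. Place as right child of 40.
Insert 60: 60 > 40 → go right; 60 > 44 → go right. Place as right child of 44.
Insert 52: 52 > 40 → go right; 52 > 44 → go right; 52 < 60 → go left. Place as left child of 60.
Insert 33: 33 < 40 → go left; 33 > 25 → go right. Place as right child of 25.
Insert 59: 59 > 40 → go right; 59 > 44 → go right; 59 < 60 → go left; 59 > 52 → go right. Place as right child of 52.
Insert 72: 72 > 40 → go right; 72 > 44 → go right; 72 > 60 → go right. Place as right child of 60.
Insert 42: 42 > 40 → go right; 42 < 44 → go left. Place as left child of 44.
Insert 36: 36 < 40 → go left; 36 > 25 → go right; 36 > 33 → go right. Place as right child of 33.
Insert 20: 20 < 40 → go left; 20 < 25 → go left; 20 < 24 → go left; 20 > 18 → go right. Place as right child of 18.
Insert 15: 15 < 40 → go left; 15 < 25 → go left; 15 < 24 → go left; 15 < 18 → go left. Place as left child of 18.
Insert 22: 22 < 40 → go left; 22 < 25 → go left; 22 < 24 → go left; 22 > 18 → go right; 22 > 20 → go right. Place as right child of 20.
Insert 49: 49 > 40 → go right; 49 > 44 → go right; 49 < 60 → go left; 49 < 52 → go left. Place as left child of 52.
Insert 37: 37 < 40 → go left; 37 > 25 → go right; 37 > 33 → go right; 37 > 36 → go right. Place as right child of 36.
Insert 61: 61 > 40 → go right; 61 > 44 → go right; 61 > 60 → go right; 61 < 72 → go left. Place as left child of 72.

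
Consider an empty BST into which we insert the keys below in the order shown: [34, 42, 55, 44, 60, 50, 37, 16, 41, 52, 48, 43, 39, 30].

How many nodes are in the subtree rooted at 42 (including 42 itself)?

11

34: root
42: right child of 34 (depth 1)
55: right child of 42 (depth 2)
44: left child of 55 (depth 3)
60: right child of 55 (depth 3)
50: right child of 44 (depth 4)
37: left child of 42 (depth 2)
16: left child of 34 (depth 1)
41: right child of 37 (depth 3)
52: right child of 50 (depth 5)
48: left child of 50 (depth 5)
43: left child of 44 (depth 4)
39: left child of 41 (depth 4)
30: right child of 16 (depth 2)

Subtree rooted at 42 contains: 42, 37, 41, 39, 55, 44, 43, 50, 48, 52, 60 — 11 nodes.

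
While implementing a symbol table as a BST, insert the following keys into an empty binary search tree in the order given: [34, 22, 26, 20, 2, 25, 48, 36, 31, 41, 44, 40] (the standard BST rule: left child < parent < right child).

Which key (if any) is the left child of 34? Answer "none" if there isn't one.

Insert 34: tree is empty, so 34 becomes the root.
Insert 22: 22 < 34 → go left. Place as left child of 34.
Insert 26: 26 < 34 → go left; 26 > 22 → go right. Place as right child of 22.
Insert 20: 20 < 34 → go left; 20 < 22 → go left. Place as left child of 22.
Insert 2: 2 < 34 → go left; 2 < 22 → go left; 2 < 20 → go left. Place as left child of 20.
Insert 25: 25 < 34 → go left; 25 > 22 → go right; 25 < 26 → go left. Place as left child of 26.
Insert 48: 48 > 34 → go right. Place as right child of 34.
Insert 36: 36 > 34 → go right; 36 < 48 → go left. Place as left child of 48.
Insert 31: 31 < 34 → go left; 31 > 22 → go right; 31 > 26 → go right. Place as right child of 26.
Insert 41: 41 > 34 → go right; 41 < 48 → go left; 41 > 36 → go right. Place as right child of 36.
Insert 44: 44 > 34 → go right; 44 < 48 → go left; 44 > 36 → go right; 44 > 41 → go right. Place as right child of 41.
Insert 40: 40 > 34 → go right; 40 < 48 → go left; 40 > 36 → go right; 40 < 41 → go left. Place as left child of 41.

22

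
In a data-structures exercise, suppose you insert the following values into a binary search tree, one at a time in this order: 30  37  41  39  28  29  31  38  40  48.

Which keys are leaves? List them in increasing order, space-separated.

30: root
37: right child of 30 (depth 1)
41: right child of 37 (depth 2)
39: left child of 41 (depth 3)
28: left child of 30 (depth 1)
29: right child of 28 (depth 2)
31: left child of 37 (depth 2)
38: left child of 39 (depth 4)
40: right child of 39 (depth 4)
48: right child of 41 (depth 3)

29 31 38 40 48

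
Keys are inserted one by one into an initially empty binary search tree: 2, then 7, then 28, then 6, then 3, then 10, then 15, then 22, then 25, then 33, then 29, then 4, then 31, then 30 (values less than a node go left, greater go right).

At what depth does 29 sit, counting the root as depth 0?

Insert 2: tree is empty, so 2 becomes the root.
Insert 7: 7 > 2 → go right. Place as right child of 2.
Insert 28: 28 > 2 → go right; 28 > 7 → go right. Place as right child of 7.
Insert 6: 6 > 2 → go right; 6 < 7 → go left. Place as left child of 7.
Insert 3: 3 > 2 → go right; 3 < 7 → go left; 3 < 6 → go left. Place as left child of 6.
Insert 10: 10 > 2 → go right; 10 > 7 → go right; 10 < 28 → go left. Place as left child of 28.
Insert 15: 15 > 2 → go right; 15 > 7 → go right; 15 < 28 → go left; 15 > 10 → go right. Place as right child of 10.
Insert 22: 22 > 2 → go right; 22 > 7 → go right; 22 < 28 → go left; 22 > 10 → go right; 22 > 15 → go right. Place as right child of 15.
Insert 25: 25 > 2 → go right; 25 > 7 → go right; 25 < 28 → go left; 25 > 10 → go right; 25 > 15 → go right; 25 > 22 → go right. Place as right child of 22.
Insert 33: 33 > 2 → go right; 33 > 7 → go right; 33 > 28 → go right. Place as right child of 28.
Insert 29: 29 > 2 → go right; 29 > 7 → go right; 29 > 28 → go right; 29 < 33 → go left. Place as left child of 33.
Insert 4: 4 > 2 → go right; 4 < 7 → go left; 4 < 6 → go left; 4 > 3 → go right. Place as right child of 3.
Insert 31: 31 > 2 → go right; 31 > 7 → go right; 31 > 28 → go right; 31 < 33 → go left; 31 > 29 → go right. Place as right child of 29.
Insert 30: 30 > 2 → go right; 30 > 7 → go right; 30 > 28 → go right; 30 < 33 → go left; 30 > 29 → go right; 30 < 31 → go left. Place as left child of 31.

Path to 29: 2 → 7 → 28 → 33 → 29, which is 4 edges.

4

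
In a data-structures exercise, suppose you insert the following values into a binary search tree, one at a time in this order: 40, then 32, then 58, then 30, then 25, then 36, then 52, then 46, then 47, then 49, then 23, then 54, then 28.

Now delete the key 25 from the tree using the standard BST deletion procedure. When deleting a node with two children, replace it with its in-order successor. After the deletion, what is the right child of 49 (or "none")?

none

40: root
32: left child of 40 (depth 1)
58: right child of 40 (depth 1)
30: left child of 32 (depth 2)
25: left child of 30 (depth 3)
36: right child of 32 (depth 2)
52: left child of 58 (depth 2)
46: left child of 52 (depth 3)
47: right child of 46 (depth 4)
49: right child of 47 (depth 5)
23: left child of 25 (depth 4)
54: right child of 52 (depth 3)
28: right child of 25 (depth 4)

Delete 25 (two children — replace with in-order successor).
After deletion, 49's right child: none.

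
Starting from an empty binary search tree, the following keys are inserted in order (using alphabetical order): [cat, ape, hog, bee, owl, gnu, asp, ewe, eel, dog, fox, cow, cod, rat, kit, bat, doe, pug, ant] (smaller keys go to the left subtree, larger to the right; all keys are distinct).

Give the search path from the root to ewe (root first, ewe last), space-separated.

cat hog gnu ewe

Insert cat: tree is empty, so cat becomes the root.
Insert ape: ape < cat → go left. Place as left child of cat.
Insert hog: hog > cat → go right. Place as right child of cat.
Insert bee: bee < cat → go left; bee > ape → go right. Place as right child of ape.
Insert owl: owl > cat → go right; owl > hog → go right. Place as right child of hog.
Insert gnu: gnu > cat → go right; gnu < hog → go left. Place as left child of hog.
Insert asp: asp < cat → go left; asp > ape → go right; asp < bee → go left. Place as left child of bee.
Insert ewe: ewe > cat → go right; ewe < hog → go left; ewe < gnu → go left. Place as left child of gnu.
Insert eel: eel > cat → go right; eel < hog → go left; eel < gnu → go left; eel < ewe → go left. Place as left child of ewe.
Insert dog: dog > cat → go right; dog < hog → go left; dog < gnu → go left; dog < ewe → go left; dog < eel → go left. Place as left child of eel.
Insert fox: fox > cat → go right; fox < hog → go left; fox < gnu → go left; fox > ewe → go right. Place as right child of ewe.
Insert cow: cow > cat → go right; cow < hog → go left; cow < gnu → go left; cow < ewe → go left; cow < eel → go left; cow < dog → go left. Place as left child of dog.
Insert cod: cod > cat → go right; cod < hog → go left; cod < gnu → go left; cod < ewe → go left; cod < eel → go left; cod < dog → go left; cod < cow → go left. Place as left child of cow.
Insert rat: rat > cat → go right; rat > hog → go right; rat > owl → go right. Place as right child of owl.
Insert kit: kit > cat → go right; kit > hog → go right; kit < owl → go left. Place as left child of owl.
Insert bat: bat < cat → go left; bat > ape → go right; bat < bee → go left; bat > asp → go right. Place as right child of asp.
Insert doe: doe > cat → go right; doe < hog → go left; doe < gnu → go left; doe < ewe → go left; doe < eel → go left; doe < dog → go left; doe > cow → go right. Place as right child of cow.
Insert pug: pug > cat → go right; pug > hog → go right; pug > owl → go right; pug < rat → go left. Place as left child of rat.
Insert ant: ant < cat → go left; ant < ape → go left. Place as left child of ape.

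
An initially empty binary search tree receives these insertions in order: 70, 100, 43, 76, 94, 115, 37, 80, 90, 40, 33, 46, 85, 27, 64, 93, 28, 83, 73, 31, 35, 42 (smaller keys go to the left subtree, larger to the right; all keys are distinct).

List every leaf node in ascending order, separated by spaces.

Resulting structure (node: left, right):
  70: L=43, R=100
  100: L=76, R=115
  43: L=37, R=46
  76: L=73, R=94
  94: L=80, R=–
  115: L=–, R=–
  37: L=33, R=40
  80: L=–, R=90
  90: L=85, R=93
  40: L=–, R=42
  33: L=27, R=35
  46: L=–, R=64
  85: L=83, R=–
  27: L=–, R=28
  64: L=–, R=–
  93: L=–, R=–
  28: L=–, R=31
  83: L=–, R=–
  73: L=–, R=–
  31: L=–, R=–
  35: L=–, R=–
  42: L=–, R=–

31 35 42 64 73 83 93 115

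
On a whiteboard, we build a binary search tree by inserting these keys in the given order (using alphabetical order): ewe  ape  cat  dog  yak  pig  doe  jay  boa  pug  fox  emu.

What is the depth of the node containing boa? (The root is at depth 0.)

Insert ewe: tree is empty, so ewe becomes the root.
Insert ape: ape < ewe → go left. Place as left child of ewe.
Insert cat: cat < ewe → go left; cat > ape → go right. Place as right child of ape.
Insert dog: dog < ewe → go left; dog > ape → go right; dog > cat → go right. Place as right child of cat.
Insert yak: yak > ewe → go right. Place as right child of ewe.
Insert pig: pig > ewe → go right; pig < yak → go left. Place as left child of yak.
Insert doe: doe < ewe → go left; doe > ape → go right; doe > cat → go right; doe < dog → go left. Place as left child of dog.
Insert jay: jay > ewe → go right; jay < yak → go left; jay < pig → go left. Place as left child of pig.
Insert boa: boa < ewe → go left; boa > ape → go right; boa < cat → go left. Place as left child of cat.
Insert pug: pug > ewe → go right; pug < yak → go left; pug > pig → go right. Place as right child of pig.
Insert fox: fox > ewe → go right; fox < yak → go left; fox < pig → go left; fox < jay → go left. Place as left child of jay.
Insert emu: emu < ewe → go left; emu > ape → go right; emu > cat → go right; emu > dog → go right. Place as right child of dog.

Path to boa: ewe → ape → cat → boa, which is 3 edges.

3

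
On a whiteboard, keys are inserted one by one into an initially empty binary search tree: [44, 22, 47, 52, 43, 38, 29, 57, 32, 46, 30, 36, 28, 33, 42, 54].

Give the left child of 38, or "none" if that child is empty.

Insert 44: tree is empty, so 44 becomes the root.
Insert 22: 22 < 44 → go left. Place as left child of 44.
Insert 47: 47 > 44 → go right. Place as right child of 44.
Insert 52: 52 > 44 → go right; 52 > 47 → go right. Place as right child of 47.
Insert 43: 43 < 44 → go left; 43 > 22 → go right. Place as right child of 22.
Insert 38: 38 < 44 → go left; 38 > 22 → go right; 38 < 43 → go left. Place as left child of 43.
Insert 29: 29 < 44 → go left; 29 > 22 → go right; 29 < 43 → go left; 29 < 38 → go left. Place as left child of 38.
Insert 57: 57 > 44 → go right; 57 > 47 → go right; 57 > 52 → go right. Place as right child of 52.
Insert 32: 32 < 44 → go left; 32 > 22 → go right; 32 < 43 → go left; 32 < 38 → go left; 32 > 29 → go right. Place as right child of 29.
Insert 46: 46 > 44 → go right; 46 < 47 → go left. Place as left child of 47.
Insert 30: 30 < 44 → go left; 30 > 22 → go right; 30 < 43 → go left; 30 < 38 → go left; 30 > 29 → go right; 30 < 32 → go left. Place as left child of 32.
Insert 36: 36 < 44 → go left; 36 > 22 → go right; 36 < 43 → go left; 36 < 38 → go left; 36 > 29 → go right; 36 > 32 → go right. Place as right child of 32.
Insert 28: 28 < 44 → go left; 28 > 22 → go right; 28 < 43 → go left; 28 < 38 → go left; 28 < 29 → go left. Place as left child of 29.
Insert 33: 33 < 44 → go left; 33 > 22 → go right; 33 < 43 → go left; 33 < 38 → go left; 33 > 29 → go right; 33 > 32 → go right; 33 < 36 → go left. Place as left child of 36.
Insert 42: 42 < 44 → go left; 42 > 22 → go right; 42 < 43 → go left; 42 > 38 → go right. Place as right child of 38.
Insert 54: 54 > 44 → go right; 54 > 47 → go right; 54 > 52 → go right; 54 < 57 → go left. Place as left child of 57.

29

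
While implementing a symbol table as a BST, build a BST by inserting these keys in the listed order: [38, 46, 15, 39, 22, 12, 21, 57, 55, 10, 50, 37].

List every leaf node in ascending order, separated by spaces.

10 21 37 39 50

Insert 38: tree is empty, so 38 becomes the root.
Insert 46: 46 > 38 → go right. Place as right child of 38.
Insert 15: 15 < 38 → go left. Place as left child of 38.
Insert 39: 39 > 38 → go right; 39 < 46 → go left. Place as left child of 46.
Insert 22: 22 < 38 → go left; 22 > 15 → go right. Place as right child of 15.
Insert 12: 12 < 38 → go left; 12 < 15 → go left. Place as left child of 15.
Insert 21: 21 < 38 → go left; 21 > 15 → go right; 21 < 22 → go left. Place as left child of 22.
Insert 57: 57 > 38 → go right; 57 > 46 → go right. Place as right child of 46.
Insert 55: 55 > 38 → go right; 55 > 46 → go right; 55 < 57 → go left. Place as left child of 57.
Insert 10: 10 < 38 → go left; 10 < 15 → go left; 10 < 12 → go left. Place as left child of 12.
Insert 50: 50 > 38 → go right; 50 > 46 → go right; 50 < 57 → go left; 50 < 55 → go left. Place as left child of 55.
Insert 37: 37 < 38 → go left; 37 > 15 → go right; 37 > 22 → go right. Place as right child of 22.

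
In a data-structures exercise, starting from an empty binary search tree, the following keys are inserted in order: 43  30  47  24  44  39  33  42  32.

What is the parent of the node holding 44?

47

Resulting structure (node: left, right):
  43: L=30, R=47
  30: L=24, R=39
  47: L=44, R=–
  24: L=–, R=–
  44: L=–, R=–
  39: L=33, R=42
  33: L=32, R=–
  42: L=–, R=–
  32: L=–, R=–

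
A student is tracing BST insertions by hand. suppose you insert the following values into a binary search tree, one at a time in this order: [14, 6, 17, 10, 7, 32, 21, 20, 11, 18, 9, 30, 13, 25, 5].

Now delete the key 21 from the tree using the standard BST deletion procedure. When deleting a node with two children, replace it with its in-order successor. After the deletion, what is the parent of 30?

Resulting structure (node: left, right):
  14: L=6, R=17
  6: L=5, R=10
  17: L=–, R=32
  10: L=7, R=11
  7: L=–, R=9
  32: L=21, R=–
  21: L=20, R=30
  20: L=18, R=–
  11: L=–, R=13
  18: L=–, R=–
  9: L=–, R=–
  30: L=25, R=–
  13: L=–, R=–
  25: L=–, R=–
  5: L=–, R=–

Delete 21 (two children — replace with in-order successor).
After deletion, 30's parent is 25.

25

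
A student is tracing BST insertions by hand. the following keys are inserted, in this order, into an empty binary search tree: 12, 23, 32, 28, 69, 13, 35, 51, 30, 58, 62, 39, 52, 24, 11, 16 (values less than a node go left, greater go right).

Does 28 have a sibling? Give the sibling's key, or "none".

12: root
23: right child of 12 (depth 1)
32: right child of 23 (depth 2)
28: left child of 32 (depth 3)
69: right child of 32 (depth 3)
13: left child of 23 (depth 2)
35: left child of 69 (depth 4)
51: right child of 35 (depth 5)
30: right child of 28 (depth 4)
58: right child of 51 (depth 6)
62: right child of 58 (depth 7)
39: left child of 51 (depth 6)
52: left child of 58 (depth 7)
24: left child of 28 (depth 4)
11: left child of 12 (depth 1)
16: right child of 13 (depth 3)

28's parent is 32; the other child of 32 is 69.

69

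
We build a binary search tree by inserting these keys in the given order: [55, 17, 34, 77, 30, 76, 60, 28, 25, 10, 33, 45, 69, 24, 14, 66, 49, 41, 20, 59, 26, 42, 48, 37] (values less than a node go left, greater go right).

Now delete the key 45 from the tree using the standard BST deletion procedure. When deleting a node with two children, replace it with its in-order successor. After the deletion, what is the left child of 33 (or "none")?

Insert 55: tree is empty, so 55 becomes the root.
Insert 17: 17 < 55 → go left. Place as left child of 55.
Insert 34: 34 < 55 → go left; 34 > 17 → go right. Place as right child of 17.
Insert 77: 77 > 55 → go right. Place as right child of 55.
Insert 30: 30 < 55 → go left; 30 > 17 → go right; 30 < 34 → go left. Place as left child of 34.
Insert 76: 76 > 55 → go right; 76 < 77 → go left. Place as left child of 77.
Insert 60: 60 > 55 → go right; 60 < 77 → go left; 60 < 76 → go left. Place as left child of 76.
Insert 28: 28 < 55 → go left; 28 > 17 → go right; 28 < 34 → go left; 28 < 30 → go left. Place as left child of 30.
Insert 25: 25 < 55 → go left; 25 > 17 → go right; 25 < 34 → go left; 25 < 30 → go left; 25 < 28 → go left. Place as left child of 28.
Insert 10: 10 < 55 → go left; 10 < 17 → go left. Place as left child of 17.
Insert 33: 33 < 55 → go left; 33 > 17 → go right; 33 < 34 → go left; 33 > 30 → go right. Place as right child of 30.
Insert 45: 45 < 55 → go left; 45 > 17 → go right; 45 > 34 → go right. Place as right child of 34.
Insert 69: 69 > 55 → go right; 69 < 77 → go left; 69 < 76 → go left; 69 > 60 → go right. Place as right child of 60.
Insert 24: 24 < 55 → go left; 24 > 17 → go right; 24 < 34 → go left; 24 < 30 → go left; 24 < 28 → go left; 24 < 25 → go left. Place as left child of 25.
Insert 14: 14 < 55 → go left; 14 < 17 → go left; 14 > 10 → go right. Place as right child of 10.
Insert 66: 66 > 55 → go right; 66 < 77 → go left; 66 < 76 → go left; 66 > 60 → go right; 66 < 69 → go left. Place as left child of 69.
Insert 49: 49 < 55 → go left; 49 > 17 → go right; 49 > 34 → go right; 49 > 45 → go right. Place as right child of 45.
Insert 41: 41 < 55 → go left; 41 > 17 → go right; 41 > 34 → go right; 41 < 45 → go left. Place as left child of 45.
Insert 20: 20 < 55 → go left; 20 > 17 → go right; 20 < 34 → go left; 20 < 30 → go left; 20 < 28 → go left; 20 < 25 → go left; 20 < 24 → go left. Place as left child of 24.
Insert 59: 59 > 55 → go right; 59 < 77 → go left; 59 < 76 → go left; 59 < 60 → go left. Place as left child of 60.
Insert 26: 26 < 55 → go left; 26 > 17 → go right; 26 < 34 → go left; 26 < 30 → go left; 26 < 28 → go left; 26 > 25 → go right. Place as right child of 25.
Insert 42: 42 < 55 → go left; 42 > 17 → go right; 42 > 34 → go right; 42 < 45 → go left; 42 > 41 → go right. Place as right child of 41.
Insert 48: 48 < 55 → go left; 48 > 17 → go right; 48 > 34 → go right; 48 > 45 → go right; 48 < 49 → go left. Place as left child of 49.
Insert 37: 37 < 55 → go left; 37 > 17 → go right; 37 > 34 → go right; 37 < 45 → go left; 37 < 41 → go left. Place as left child of 41.

Delete 45 (two children — replace with in-order successor).
After deletion, 33's left child: none.

none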